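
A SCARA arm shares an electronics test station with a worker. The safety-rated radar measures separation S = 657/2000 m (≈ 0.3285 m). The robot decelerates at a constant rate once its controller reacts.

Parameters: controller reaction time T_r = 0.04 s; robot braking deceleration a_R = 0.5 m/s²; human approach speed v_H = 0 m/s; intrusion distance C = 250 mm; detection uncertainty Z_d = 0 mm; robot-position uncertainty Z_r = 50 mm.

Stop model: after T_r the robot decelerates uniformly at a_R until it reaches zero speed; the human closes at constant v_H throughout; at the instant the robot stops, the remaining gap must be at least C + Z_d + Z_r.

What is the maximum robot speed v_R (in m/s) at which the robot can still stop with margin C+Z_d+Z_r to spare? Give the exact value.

v_R_max = 3/20 m/s = 0.1500 m/s

quadratic (1)·v² + (1/25)·v + (-57/2000) = 0
  disc = (1/25)² − 4·(1)·(-57/2000) = 289/2500 ; √disc = 17/50
  v_R = (−(1/25) + 17/50) / (2·(1)) = 3/20 m/s
check:
braking lasts T_s = (3/20)/(1/2) = 0.3000 s
robot covers v_R·T_r = 0.1500·0.0400 = 0.0060 m before braking
braking distance = 0.1500²/(2·0.5000) = 0.0225 m
person approaches 0.0000·(0.0400+0.3000) = 0.0000 m
residual clearance needed = 0.2500+0.0000+0.0500 = 0.3000 m
sum ≈ 0.0060+0.0225+0.0000+0.3000 ≈ 0.3285 m = S ✓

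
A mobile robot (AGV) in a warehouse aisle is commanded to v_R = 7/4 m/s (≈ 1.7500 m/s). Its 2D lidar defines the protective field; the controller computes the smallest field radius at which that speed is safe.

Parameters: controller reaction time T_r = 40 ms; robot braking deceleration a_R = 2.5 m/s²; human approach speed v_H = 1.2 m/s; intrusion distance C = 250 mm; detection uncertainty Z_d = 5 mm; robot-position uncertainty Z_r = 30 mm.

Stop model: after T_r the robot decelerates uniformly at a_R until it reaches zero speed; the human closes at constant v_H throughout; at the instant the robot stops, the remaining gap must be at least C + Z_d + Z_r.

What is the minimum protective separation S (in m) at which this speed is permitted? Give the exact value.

braking lasts T_s = (7/4)/(5/2) = 0.7000 s
reaction-phase robot travel = 1.7500·0.0400 = 0.0700 m
robot under decel: 1.7500²/(2·2.5000) = 0.6125 m
human over T_r+T_s: 1.2000·(0.0400+0.7000) = 0.8880 m
residual clearance needed = 0.2500+0.0050+0.0300 = 0.2850 m
S_min ≈ 0.0700+0.6125+0.8880+0.2850  ⇒  S_min = 3711/2000 m

S_min = 3711/2000 m = 1.8555 m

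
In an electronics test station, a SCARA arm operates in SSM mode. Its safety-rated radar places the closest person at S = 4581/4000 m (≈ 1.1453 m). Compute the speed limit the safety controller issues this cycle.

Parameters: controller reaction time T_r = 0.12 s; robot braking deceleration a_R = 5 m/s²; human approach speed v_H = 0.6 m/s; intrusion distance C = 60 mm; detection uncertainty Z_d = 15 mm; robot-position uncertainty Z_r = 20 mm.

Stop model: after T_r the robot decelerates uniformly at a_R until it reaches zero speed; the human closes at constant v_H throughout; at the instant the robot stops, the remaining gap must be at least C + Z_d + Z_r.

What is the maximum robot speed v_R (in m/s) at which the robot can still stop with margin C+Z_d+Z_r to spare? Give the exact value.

at the boundary: (1/10)·v² + (6/25)·v + (-3913/4000) = 0
  disc = (6/25)² − 4·(1/10)·(-3913/4000) = 4489/10000 ; √disc = 67/100
  v_R = (−(6/25) + 67/100) / (2·(1/10)) = 43/20 m/s
check:
T_s = v_R/a_R = (43/20)/5 = 0.4300 s
robot in T_r: 2.1500·0.1200 = 0.2580 m
robot covers 2.1500·0.4300 − ½·5.0000·0.4300² = 0.4622 m while stopping
person approaches 0.6000·(0.1200+0.4300) = 0.3300 m
C+Z_d+Z_r = 0.0600+0.0150+0.0200 = 0.0950 m
sum ≈ 0.2580+0.4622+0.3300+0.0950 ≈ 1.1453 m = S ✓

v_R_max = 43/20 m/s = 2.1500 m/s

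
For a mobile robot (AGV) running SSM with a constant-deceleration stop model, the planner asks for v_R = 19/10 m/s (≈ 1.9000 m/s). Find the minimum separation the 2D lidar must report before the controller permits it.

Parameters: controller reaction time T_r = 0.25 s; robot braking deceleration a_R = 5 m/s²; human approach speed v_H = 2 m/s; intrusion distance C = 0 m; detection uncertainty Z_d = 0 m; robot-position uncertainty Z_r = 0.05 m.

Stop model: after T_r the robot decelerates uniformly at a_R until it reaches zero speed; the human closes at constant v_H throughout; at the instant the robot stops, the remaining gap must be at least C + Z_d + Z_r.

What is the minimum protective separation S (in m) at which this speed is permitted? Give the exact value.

S_min = 1073/500 m = 2.1460 m

T_s = v_R/a_R = (19/10)/5 = 0.3800 s
robot in T_r: 1.9000·0.2500 = 0.4750 m
braking distance = 1.9000²/(2·5.0000) = 0.3610 m
human closes 2.0000·0.6300 = 1.2600 m
margins: 0.0000+0.0000+0.0500 = 0.0500 m
S_min ≈ 0.4750+0.3610+1.2600+0.0500  ⇒  S_min = 1073/500 m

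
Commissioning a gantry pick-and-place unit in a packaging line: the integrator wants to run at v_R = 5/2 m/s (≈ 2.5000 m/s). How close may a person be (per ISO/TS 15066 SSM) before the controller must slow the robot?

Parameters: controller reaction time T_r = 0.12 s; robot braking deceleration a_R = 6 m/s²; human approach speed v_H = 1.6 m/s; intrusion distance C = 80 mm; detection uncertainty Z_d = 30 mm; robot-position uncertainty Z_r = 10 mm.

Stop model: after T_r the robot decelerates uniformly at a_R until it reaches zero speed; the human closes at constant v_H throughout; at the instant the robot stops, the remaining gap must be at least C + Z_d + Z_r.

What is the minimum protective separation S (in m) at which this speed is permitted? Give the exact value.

S_min = 3599/2000 m = 1.7995 m

braking lasts T_s = (5/2)/6 = 0.4167 s
robot in T_r: 2.5000·0.1200 = 0.3000 m
robot under decel: 2.5000²/(2·6.0000) = 0.5208 m
person approaches 1.6000·(0.1200+0.4167) = 0.8587 m
C+Z_d+Z_r = 0.0800+0.0300+0.0100 = 0.1200 m
S_min ≈ 0.3000+0.5208+0.8587+0.1200  ⇒  S_min = 3599/2000 m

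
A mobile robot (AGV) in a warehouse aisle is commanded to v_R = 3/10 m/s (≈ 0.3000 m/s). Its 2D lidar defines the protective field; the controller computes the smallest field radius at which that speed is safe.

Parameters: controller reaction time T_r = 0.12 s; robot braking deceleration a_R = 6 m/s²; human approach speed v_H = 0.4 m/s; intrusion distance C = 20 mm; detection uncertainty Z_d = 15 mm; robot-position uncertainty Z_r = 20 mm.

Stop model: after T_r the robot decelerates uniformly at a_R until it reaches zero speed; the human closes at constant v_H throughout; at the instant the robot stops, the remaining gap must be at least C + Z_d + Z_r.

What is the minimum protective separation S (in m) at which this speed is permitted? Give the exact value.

S_min = 333/2000 m = 0.1665 m

braking lasts T_s = (3/10)/6 = 0.0500 s
robot covers v_R·T_r = 0.3000·0.1200 = 0.0360 m before braking
robot under decel: 0.3000²/(2·6.0000) = 0.0075 m
person approaches 0.4000·(0.1200+0.0500) = 0.0680 m
C+Z_d+Z_r = 0.0200+0.0150+0.0200 = 0.0550 m
S_min ≈ 0.0360+0.0075+0.0680+0.0550  ⇒  S_min = 333/2000 m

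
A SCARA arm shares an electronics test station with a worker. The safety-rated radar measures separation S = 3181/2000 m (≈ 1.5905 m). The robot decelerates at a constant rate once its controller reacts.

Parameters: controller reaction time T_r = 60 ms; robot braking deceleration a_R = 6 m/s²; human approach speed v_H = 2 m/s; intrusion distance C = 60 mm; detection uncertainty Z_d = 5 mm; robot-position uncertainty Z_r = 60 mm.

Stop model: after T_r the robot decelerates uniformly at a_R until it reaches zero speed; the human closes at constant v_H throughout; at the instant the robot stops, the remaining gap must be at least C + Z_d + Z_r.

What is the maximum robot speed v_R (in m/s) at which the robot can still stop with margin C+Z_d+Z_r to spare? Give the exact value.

quadratic (1/12)·v² + (59/150)·v + (-2691/2000) = 0
  disc = (59/150)² − 4·(1/12)·(-2691/2000) = 54289/90000 ; √disc = 233/300
  v_R = (−(59/150) + 233/300) / (2·(1/12)) = 23/10 m/s
check:
stop time T_s = (23/10)/6 = 0.3833 s
robot covers v_R·T_r = 2.3000·0.0600 = 0.1380 m before braking
braking distance = 2.3000²/(2·6.0000) = 0.4408 m
person approaches 2.0000·(0.0600+0.3833) = 0.8867 m
C+Z_d+Z_r = 0.0600+0.0050+0.0600 = 0.1250 m
sum ≈ 0.1380+0.4408+0.8867+0.1250 ≈ 1.5905 m = S ✓

v_R_max = 23/10 m/s = 2.3000 m/s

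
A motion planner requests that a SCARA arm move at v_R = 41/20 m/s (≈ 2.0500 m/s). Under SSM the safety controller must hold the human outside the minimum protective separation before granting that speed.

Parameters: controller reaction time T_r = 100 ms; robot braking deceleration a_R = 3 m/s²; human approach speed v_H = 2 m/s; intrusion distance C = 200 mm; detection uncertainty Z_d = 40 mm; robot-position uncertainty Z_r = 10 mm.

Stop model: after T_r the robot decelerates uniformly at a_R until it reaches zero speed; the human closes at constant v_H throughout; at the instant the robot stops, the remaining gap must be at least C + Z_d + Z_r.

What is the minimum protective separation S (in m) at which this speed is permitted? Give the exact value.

S_min = 6533/2400 m = 2.7221 m

stop time T_s = (41/20)/3 = 0.6833 s
reaction-phase robot travel = 2.0500·0.1000 = 0.2050 m
braking distance = 2.0500²/(2·3.0000) = 0.7004 m
human closes 2.0000·0.7833 = 1.5667 m
C+Z_d+Z_r = 0.2000+0.0400+0.0100 = 0.2500 m
S_min ≈ 0.2050+0.7004+1.5667+0.2500  ⇒  S_min = 6533/2400 m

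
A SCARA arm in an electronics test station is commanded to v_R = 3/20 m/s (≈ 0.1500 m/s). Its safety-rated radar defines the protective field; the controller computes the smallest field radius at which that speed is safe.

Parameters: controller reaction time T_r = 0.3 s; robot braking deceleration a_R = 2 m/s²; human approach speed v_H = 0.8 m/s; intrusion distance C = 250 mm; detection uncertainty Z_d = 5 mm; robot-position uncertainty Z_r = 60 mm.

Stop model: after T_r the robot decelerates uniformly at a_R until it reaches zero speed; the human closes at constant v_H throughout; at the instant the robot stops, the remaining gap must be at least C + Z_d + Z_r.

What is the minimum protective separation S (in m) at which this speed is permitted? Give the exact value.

braking lasts T_s = (3/20)/2 = 0.0750 s
reaction-phase robot travel = 0.1500·0.3000 = 0.0450 m
braking distance = 0.1500²/(2·2.0000) = 0.0056 m
human closes 0.8000·0.3750 = 0.3000 m
margins: 0.2500+0.0050+0.0600 = 0.3150 m
S_min ≈ 0.0450+0.0056+0.3000+0.3150  ⇒  S_min = 213/320 m

S_min = 213/320 m = 0.6656 m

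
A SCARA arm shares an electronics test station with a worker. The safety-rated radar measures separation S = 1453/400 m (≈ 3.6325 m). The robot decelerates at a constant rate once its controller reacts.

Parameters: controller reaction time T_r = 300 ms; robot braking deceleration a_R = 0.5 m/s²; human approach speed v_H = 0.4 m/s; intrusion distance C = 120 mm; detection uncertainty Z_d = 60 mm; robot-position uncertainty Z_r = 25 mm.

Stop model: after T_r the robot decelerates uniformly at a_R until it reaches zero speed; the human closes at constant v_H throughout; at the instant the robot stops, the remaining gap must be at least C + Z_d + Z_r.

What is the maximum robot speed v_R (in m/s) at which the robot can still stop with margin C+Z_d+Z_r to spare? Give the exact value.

v_R_max = 27/20 m/s = 1.3500 m/s

collect terms ⇒ (1)·v_R² + (11/10)·v_R + (-1323/400) = 0
  disc = (11/10)² − 4·(1)·(-1323/400) = 361/25 ; √disc = 19/5
  v_R = (−(11/10) + 19/5) / (2·(1)) = 27/20 m/s
check:
braking lasts T_s = (27/20)/(1/2) = 2.7000 s
robot in T_r: 1.3500·0.3000 = 0.4050 m
robot covers 1.3500·2.7000 − ½·0.5000·2.7000² = 1.8225 m while stopping
human closes 0.4000·3.0000 = 1.2000 m
margins: 0.1200+0.0600+0.0250 = 0.2050 m
sum ≈ 0.4050+1.8225+1.2000+0.2050 ≈ 3.6325 m = S ✓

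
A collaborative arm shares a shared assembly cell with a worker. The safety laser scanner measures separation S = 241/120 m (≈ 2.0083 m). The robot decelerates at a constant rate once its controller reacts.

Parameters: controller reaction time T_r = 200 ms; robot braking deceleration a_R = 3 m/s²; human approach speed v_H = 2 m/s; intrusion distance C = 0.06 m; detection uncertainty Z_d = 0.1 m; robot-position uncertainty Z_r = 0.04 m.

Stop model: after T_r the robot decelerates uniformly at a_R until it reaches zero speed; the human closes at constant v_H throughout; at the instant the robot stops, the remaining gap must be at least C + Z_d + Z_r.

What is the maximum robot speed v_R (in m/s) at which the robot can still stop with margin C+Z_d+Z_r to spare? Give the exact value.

v_R_max = 13/10 m/s = 1.3000 m/s

at the boundary: (1/6)·v² + (13/15)·v + (-169/120) = 0
  disc = (13/15)² − 4·(1/6)·(-169/120) = 169/100 ; √disc = 13/10
  v_R = (−(13/15) + 13/10) / (2·(1/6)) = 13/10 m/s
check:
braking lasts T_s = (13/10)/3 = 0.4333 s
robot covers v_R·T_r = 1.3000·0.2000 = 0.2600 m before braking
braking distance = 1.3000²/(2·3.0000) = 0.2817 m
human closes 2.0000·0.6333 = 1.2667 m
residual clearance needed = 0.0600+0.1000+0.0400 = 0.2000 m
sum ≈ 0.2600+0.2817+1.2667+0.2000 ≈ 2.0083 m = S ✓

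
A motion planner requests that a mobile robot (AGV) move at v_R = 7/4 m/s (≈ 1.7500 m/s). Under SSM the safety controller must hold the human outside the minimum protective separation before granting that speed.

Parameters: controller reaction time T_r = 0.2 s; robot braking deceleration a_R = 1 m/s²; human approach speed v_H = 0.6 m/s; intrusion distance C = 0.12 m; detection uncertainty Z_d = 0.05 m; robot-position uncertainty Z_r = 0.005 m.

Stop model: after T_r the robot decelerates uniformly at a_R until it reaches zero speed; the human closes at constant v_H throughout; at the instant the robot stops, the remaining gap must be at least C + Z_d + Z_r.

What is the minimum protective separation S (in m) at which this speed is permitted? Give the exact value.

T_s = v_R/a_R = (7/4)/1 = 1.7500 s
reaction-phase robot travel = 1.7500·0.2000 = 0.3500 m
robot under decel: 1.7500²/(2·1.0000) = 1.5312 m
person approaches 0.6000·(0.2000+1.7500) = 1.1700 m
C+Z_d+Z_r = 0.1200+0.0500+0.0050 = 0.1750 m
S_min ≈ 0.3500+1.5312+1.1700+0.1750  ⇒  S_min = 2581/800 m

S_min = 2581/800 m = 3.2262 m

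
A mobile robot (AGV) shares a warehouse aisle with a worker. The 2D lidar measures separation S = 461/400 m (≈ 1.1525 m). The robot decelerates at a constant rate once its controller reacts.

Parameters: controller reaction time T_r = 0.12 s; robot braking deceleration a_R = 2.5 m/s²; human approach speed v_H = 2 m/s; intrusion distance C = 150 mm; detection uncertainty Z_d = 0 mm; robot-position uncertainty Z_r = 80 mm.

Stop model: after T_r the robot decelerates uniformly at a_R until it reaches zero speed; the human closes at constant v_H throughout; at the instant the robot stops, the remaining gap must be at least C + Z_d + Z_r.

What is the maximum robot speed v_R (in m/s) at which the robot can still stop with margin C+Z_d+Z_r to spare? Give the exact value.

at the boundary: (1/5)·v² + (23/25)·v + (-273/400) = 0
  disc = (23/25)² − 4·(1/5)·(-273/400) = 3481/2500 ; √disc = 59/50
  v_R = (−(23/25) + 59/50) / (2·(1/5)) = 13/20 m/s
check:
braking lasts T_s = (13/20)/(5/2) = 0.2600 s
robot covers v_R·T_r = 0.6500·0.1200 = 0.0780 m before braking
braking distance = 0.6500²/(2·2.5000) = 0.0845 m
person approaches 2.0000·(0.1200+0.2600) = 0.7600 m
C+Z_d+Z_r = 0.1500+0.0000+0.0800 = 0.2300 m
sum ≈ 0.0780+0.0845+0.7600+0.2300 ≈ 1.1525 m = S ✓

v_R_max = 13/20 m/s = 0.6500 m/s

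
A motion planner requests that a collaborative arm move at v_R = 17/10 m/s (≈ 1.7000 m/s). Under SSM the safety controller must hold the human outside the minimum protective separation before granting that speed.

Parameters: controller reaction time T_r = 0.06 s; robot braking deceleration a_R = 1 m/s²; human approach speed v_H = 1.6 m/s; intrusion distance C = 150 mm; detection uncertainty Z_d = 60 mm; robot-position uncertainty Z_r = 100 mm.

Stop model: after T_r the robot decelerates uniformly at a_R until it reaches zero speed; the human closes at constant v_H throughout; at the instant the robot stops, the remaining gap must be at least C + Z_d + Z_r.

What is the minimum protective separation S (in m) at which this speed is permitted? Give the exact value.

S_min = 4673/1000 m = 4.6730 m

T_s = v_R/a_R = (17/10)/1 = 1.7000 s
reaction-phase robot travel = 1.7000·0.0600 = 0.1020 m
braking distance = 1.7000²/(2·1.0000) = 1.4450 m
human over T_r+T_s: 1.6000·(0.0600+1.7000) = 2.8160 m
margins: 0.1500+0.0600+0.1000 = 0.3100 m
S_min ≈ 0.1020+1.4450+2.8160+0.3100  ⇒  S_min = 4673/1000 m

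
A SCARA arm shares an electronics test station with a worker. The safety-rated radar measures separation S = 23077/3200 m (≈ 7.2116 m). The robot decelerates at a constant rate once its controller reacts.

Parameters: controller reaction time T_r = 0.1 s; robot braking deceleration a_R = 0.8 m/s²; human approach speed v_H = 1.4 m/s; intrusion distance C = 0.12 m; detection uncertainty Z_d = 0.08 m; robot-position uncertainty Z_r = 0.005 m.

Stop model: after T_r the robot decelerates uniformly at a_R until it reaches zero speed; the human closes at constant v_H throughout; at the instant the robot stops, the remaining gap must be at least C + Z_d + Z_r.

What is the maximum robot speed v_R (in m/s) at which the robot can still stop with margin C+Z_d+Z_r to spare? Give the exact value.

quadratic (5/8)·v² + (37/20)·v + (-21973/3200) = 0
  disc = (37/20)² − 4·(5/8)·(-21973/3200) = 131769/6400 ; √disc = 363/80
  v_R = (−(37/20) + 363/80) / (2·(5/8)) = 43/20 m/s
check:
braking lasts T_s = (43/20)/(4/5) = 2.6875 s
robot in T_r: 2.1500·0.1000 = 0.2150 m
robot under decel: 2.1500²/(2·0.8000) = 2.8891 m
human over T_r+T_s: 1.4000·(0.1000+2.6875) = 3.9025 m
C+Z_d+Z_r = 0.1200+0.0800+0.0050 = 0.2050 m
sum ≈ 0.2150+2.8891+3.9025+0.2050 ≈ 7.2116 m = S ✓

v_R_max = 43/20 m/s = 2.1500 m/s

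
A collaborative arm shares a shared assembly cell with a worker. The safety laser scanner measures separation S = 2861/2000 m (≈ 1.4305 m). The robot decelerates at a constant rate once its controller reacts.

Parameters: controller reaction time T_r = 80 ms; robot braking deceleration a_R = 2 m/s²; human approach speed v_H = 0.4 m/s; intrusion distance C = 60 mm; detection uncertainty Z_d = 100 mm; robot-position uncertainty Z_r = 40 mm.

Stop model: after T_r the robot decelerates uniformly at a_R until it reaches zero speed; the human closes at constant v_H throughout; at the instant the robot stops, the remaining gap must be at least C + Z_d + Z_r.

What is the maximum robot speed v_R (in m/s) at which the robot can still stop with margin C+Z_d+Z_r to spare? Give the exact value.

quadratic (1/4)·v² + (7/25)·v + (-2397/2000) = 0
  disc = (7/25)² − 4·(1/4)·(-2397/2000) = 12769/10000 ; √disc = 113/100
  v_R = (−(7/25) + 113/100) / (2·(1/4)) = 17/10 m/s
check:
braking lasts T_s = (17/10)/2 = 0.8500 s
reaction-phase robot travel = 1.7000·0.0800 = 0.1360 m
robot under decel: 1.7000²/(2·2.0000) = 0.7225 m
human over T_r+T_s: 0.4000·(0.0800+0.8500) = 0.3720 m
margins: 0.0600+0.1000+0.0400 = 0.2000 m
sum ≈ 0.1360+0.7225+0.3720+0.2000 ≈ 1.4305 m = S ✓

v_R_max = 17/10 m/s = 1.7000 m/s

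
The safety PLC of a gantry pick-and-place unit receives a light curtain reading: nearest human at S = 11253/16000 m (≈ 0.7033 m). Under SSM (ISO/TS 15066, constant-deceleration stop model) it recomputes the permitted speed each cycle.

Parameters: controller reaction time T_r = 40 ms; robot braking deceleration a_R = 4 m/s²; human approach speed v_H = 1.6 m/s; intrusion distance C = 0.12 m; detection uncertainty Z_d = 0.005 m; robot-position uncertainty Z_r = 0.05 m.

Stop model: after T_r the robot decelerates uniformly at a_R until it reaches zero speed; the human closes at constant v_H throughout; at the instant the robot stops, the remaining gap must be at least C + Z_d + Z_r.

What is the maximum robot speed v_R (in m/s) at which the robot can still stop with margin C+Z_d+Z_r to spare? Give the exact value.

quadratic (1/8)·v² + (11/25)·v + (-7429/16000) = 0
  disc = (11/25)² − 4·(1/8)·(-7429/16000) = 68121/160000 ; √disc = 261/400
  v_R = (−(11/25) + 261/400) / (2·(1/8)) = 17/20 m/s
check:
braking lasts T_s = (17/20)/4 = 0.2125 s
reaction-phase robot travel = 0.8500·0.0400 = 0.0340 m
braking distance = 0.8500²/(2·4.0000) = 0.0903 m
human closes 1.6000·0.2525 = 0.4040 m
margins: 0.1200+0.0050+0.0500 = 0.1750 m
sum ≈ 0.0340+0.0903+0.4040+0.1750 ≈ 0.7033 m = S ✓

v_R_max = 17/20 m/s = 0.8500 m/s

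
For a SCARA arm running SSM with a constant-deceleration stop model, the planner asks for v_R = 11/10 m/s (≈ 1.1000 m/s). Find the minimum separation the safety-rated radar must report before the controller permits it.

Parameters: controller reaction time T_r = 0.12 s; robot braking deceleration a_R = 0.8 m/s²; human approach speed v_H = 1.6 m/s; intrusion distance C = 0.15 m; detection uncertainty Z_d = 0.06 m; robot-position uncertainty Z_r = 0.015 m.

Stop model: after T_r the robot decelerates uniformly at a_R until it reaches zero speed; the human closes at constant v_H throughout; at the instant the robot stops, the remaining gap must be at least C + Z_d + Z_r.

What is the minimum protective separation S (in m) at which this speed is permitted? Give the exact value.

T_s = v_R/a_R = (11/10)/(4/5) = 1.3750 s
robot covers v_R·T_r = 1.1000·0.1200 = 0.1320 m before braking
robot under decel: 1.1000²/(2·0.8000) = 0.7562 m
human closes 1.6000·1.4950 = 2.3920 m
residual clearance needed = 0.1500+0.0600+0.0150 = 0.2250 m
S_min ≈ 0.1320+0.7562+2.3920+0.2250  ⇒  S_min = 14021/4000 m

S_min = 14021/4000 m = 3.5053 m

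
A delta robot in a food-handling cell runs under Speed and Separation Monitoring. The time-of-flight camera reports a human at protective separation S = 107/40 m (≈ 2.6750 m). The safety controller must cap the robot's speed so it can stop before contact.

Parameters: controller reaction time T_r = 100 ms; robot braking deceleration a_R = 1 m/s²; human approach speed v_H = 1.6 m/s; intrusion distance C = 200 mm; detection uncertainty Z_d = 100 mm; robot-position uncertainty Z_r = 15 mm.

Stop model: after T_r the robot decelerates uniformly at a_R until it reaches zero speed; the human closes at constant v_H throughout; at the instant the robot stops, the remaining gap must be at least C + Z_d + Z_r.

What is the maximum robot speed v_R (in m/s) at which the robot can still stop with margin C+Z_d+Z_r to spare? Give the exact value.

collect terms ⇒ (1/2)·v_R² + (17/10)·v_R + (-11/5) = 0
  disc = (17/10)² − 4·(1/2)·(-11/5) = 729/100 ; √disc = 27/10
  v_R = (−(17/10) + 27/10) / (2·(1/2)) = 1 m/s
check:
stop time T_s = 1/1 = 1.0000 s
robot covers v_R·T_r = 1.0000·0.1000 = 0.1000 m before braking
robot under decel: 1.0000²/(2·1.0000) = 0.5000 m
human over T_r+T_s: 1.6000·(0.1000+1.0000) = 1.7600 m
C+Z_d+Z_r = 0.2000+0.1000+0.0150 = 0.3150 m
sum ≈ 0.1000+0.5000+1.7600+0.3150 ≈ 2.6750 m = S ✓

v_R_max = 1 m/s = 1.0000 m/s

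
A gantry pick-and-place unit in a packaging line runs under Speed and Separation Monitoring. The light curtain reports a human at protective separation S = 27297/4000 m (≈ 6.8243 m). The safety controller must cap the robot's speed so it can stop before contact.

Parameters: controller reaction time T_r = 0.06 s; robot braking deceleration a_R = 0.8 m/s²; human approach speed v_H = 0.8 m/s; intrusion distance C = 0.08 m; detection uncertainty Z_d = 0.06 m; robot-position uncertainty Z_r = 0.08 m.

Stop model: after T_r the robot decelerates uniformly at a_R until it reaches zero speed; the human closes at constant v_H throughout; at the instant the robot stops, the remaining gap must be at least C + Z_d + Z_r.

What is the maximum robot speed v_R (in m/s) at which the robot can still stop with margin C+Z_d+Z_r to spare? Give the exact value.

at the boundary: (5/8)·v² + (53/50)·v + (-1049/160) = 0
  disc = (53/50)² − 4·(5/8)·(-1049/160) = 700569/40000 ; √disc = 837/200
  v_R = (−(53/50) + 837/200) / (2·(5/8)) = 5/2 m/s
check:
braking lasts T_s = (5/2)/(4/5) = 3.1250 s
robot covers v_R·T_r = 2.5000·0.0600 = 0.1500 m before braking
robot covers 2.5000·3.1250 − ½·0.8000·3.1250² = 3.9062 m while stopping
human closes 0.8000·3.1850 = 2.5480 m
margins: 0.0800+0.0600+0.0800 = 0.2200 m
sum ≈ 0.1500+3.9062+2.5480+0.2200 ≈ 6.8243 m = S ✓

v_R_max = 5/2 m/s = 2.5000 m/s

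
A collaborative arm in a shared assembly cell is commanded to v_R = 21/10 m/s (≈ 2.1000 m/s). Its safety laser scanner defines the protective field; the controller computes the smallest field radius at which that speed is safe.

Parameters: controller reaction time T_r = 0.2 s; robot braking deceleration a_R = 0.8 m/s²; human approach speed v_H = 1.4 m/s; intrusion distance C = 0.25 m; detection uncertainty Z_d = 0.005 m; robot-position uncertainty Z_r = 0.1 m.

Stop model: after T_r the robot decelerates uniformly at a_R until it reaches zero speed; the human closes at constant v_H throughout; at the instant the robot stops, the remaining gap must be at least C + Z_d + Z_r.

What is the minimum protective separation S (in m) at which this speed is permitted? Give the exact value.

S_min = 5989/800 m = 7.4863 m

braking lasts T_s = (21/10)/(4/5) = 2.6250 s
robot covers v_R·T_r = 2.1000·0.2000 = 0.4200 m before braking
braking distance = 2.1000²/(2·0.8000) = 2.7563 m
human over T_r+T_s: 1.4000·(0.2000+2.6250) = 3.9550 m
C+Z_d+Z_r = 0.2500+0.0050+0.1000 = 0.3550 m
S_min ≈ 0.4200+2.7563+3.9550+0.3550  ⇒  S_min = 5989/800 m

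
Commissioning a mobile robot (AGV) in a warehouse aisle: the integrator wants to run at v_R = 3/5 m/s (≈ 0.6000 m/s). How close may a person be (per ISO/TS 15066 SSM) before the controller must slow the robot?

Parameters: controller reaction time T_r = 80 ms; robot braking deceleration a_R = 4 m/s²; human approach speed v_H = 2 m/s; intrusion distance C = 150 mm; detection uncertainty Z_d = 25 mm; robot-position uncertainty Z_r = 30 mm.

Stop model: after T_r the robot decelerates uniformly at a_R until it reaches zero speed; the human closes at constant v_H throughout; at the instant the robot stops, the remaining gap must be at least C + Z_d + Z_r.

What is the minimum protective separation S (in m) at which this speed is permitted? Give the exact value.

stop time T_s = (3/5)/4 = 0.1500 s
robot in T_r: 0.6000·0.0800 = 0.0480 m
braking distance = 0.6000²/(2·4.0000) = 0.0450 m
person approaches 2.0000·(0.0800+0.1500) = 0.4600 m
margins: 0.1500+0.0250+0.0300 = 0.2050 m
S_min ≈ 0.0480+0.0450+0.4600+0.2050  ⇒  S_min = 379/500 m

S_min = 379/500 m = 0.7580 m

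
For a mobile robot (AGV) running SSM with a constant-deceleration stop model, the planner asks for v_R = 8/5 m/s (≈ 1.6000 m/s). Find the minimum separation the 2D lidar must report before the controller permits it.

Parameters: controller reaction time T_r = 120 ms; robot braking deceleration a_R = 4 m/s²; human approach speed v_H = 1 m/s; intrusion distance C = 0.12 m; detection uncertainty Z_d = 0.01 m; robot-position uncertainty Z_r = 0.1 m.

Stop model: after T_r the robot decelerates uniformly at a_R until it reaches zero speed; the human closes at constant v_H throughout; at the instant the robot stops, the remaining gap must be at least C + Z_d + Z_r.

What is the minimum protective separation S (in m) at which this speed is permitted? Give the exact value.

S_min = 631/500 m = 1.2620 m

stop time T_s = (8/5)/4 = 0.4000 s
robot in T_r: 1.6000·0.1200 = 0.1920 m
robot under decel: 1.6000²/(2·4.0000) = 0.3200 m
human closes 1.0000·0.5200 = 0.5200 m
residual clearance needed = 0.1200+0.0100+0.1000 = 0.2300 m
S_min ≈ 0.1920+0.3200+0.5200+0.2300  ⇒  S_min = 631/500 m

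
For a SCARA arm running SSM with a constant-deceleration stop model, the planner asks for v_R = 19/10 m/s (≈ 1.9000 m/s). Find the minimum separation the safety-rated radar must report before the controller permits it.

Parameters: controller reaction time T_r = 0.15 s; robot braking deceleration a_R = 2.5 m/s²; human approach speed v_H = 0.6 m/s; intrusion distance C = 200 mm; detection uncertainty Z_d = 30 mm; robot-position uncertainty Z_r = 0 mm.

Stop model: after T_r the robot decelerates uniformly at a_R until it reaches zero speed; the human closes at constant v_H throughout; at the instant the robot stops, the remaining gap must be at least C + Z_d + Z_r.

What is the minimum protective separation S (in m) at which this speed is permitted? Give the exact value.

T_s = v_R/a_R = (19/10)/(5/2) = 0.7600 s
robot covers v_R·T_r = 1.9000·0.1500 = 0.2850 m before braking
braking distance = 1.9000²/(2·2.5000) = 0.7220 m
human over T_r+T_s: 0.6000·(0.1500+0.7600) = 0.5460 m
margins: 0.2000+0.0300+0.0000 = 0.2300 m
S_min ≈ 0.2850+0.7220+0.5460+0.2300  ⇒  S_min = 1783/1000 m

S_min = 1783/1000 m = 1.7830 m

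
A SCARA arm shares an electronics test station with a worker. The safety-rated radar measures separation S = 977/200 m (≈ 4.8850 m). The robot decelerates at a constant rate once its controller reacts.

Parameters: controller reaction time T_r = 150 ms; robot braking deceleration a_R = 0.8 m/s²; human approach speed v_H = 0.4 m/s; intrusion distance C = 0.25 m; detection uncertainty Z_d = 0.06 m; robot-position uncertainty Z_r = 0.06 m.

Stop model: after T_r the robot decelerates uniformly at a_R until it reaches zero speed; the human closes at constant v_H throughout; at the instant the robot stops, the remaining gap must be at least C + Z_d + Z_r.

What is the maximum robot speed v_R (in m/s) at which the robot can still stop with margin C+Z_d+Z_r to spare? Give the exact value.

quadratic (5/8)·v² + (13/20)·v + (-891/200) = 0
  disc = (13/20)² − 4·(5/8)·(-891/200) = 289/25 ; √disc = 17/5
  v_R = (−(13/20) + 17/5) / (2·(5/8)) = 11/5 m/s
check:
stop time T_s = (11/5)/(4/5) = 2.7500 s
reaction-phase robot travel = 2.2000·0.1500 = 0.3300 m
robot under decel: 2.2000²/(2·0.8000) = 3.0250 m
human closes 0.4000·2.9000 = 1.1600 m
margins: 0.2500+0.0600+0.0600 = 0.3700 m
sum ≈ 0.3300+3.0250+1.1600+0.3700 ≈ 4.8850 m = S ✓

v_R_max = 11/5 m/s = 2.2000 m/s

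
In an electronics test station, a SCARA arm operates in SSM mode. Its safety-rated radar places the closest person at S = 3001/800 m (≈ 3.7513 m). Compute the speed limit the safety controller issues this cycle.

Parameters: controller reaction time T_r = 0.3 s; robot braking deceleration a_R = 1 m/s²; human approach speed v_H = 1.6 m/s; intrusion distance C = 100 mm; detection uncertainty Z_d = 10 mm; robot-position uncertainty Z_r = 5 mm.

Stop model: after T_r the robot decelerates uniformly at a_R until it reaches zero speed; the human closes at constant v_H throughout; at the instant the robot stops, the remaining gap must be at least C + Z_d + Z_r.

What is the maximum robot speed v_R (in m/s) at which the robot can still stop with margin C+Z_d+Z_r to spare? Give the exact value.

v_R_max = 5/4 m/s = 1.2500 m/s

collect terms ⇒ (1/2)·v_R² + (19/10)·v_R + (-101/32) = 0
  disc = (19/10)² − 4·(1/2)·(-101/32) = 3969/400 ; √disc = 63/20
  v_R = (−(19/10) + 63/20) / (2·(1/2)) = 5/4 m/s
check:
stop time T_s = (5/4)/1 = 1.2500 s
robot in T_r: 1.2500·0.3000 = 0.3750 m
robot covers 1.2500·1.2500 − ½·1.0000·1.2500² = 0.7812 m while stopping
human closes 1.6000·1.5500 = 2.4800 m
C+Z_d+Z_r = 0.1000+0.0100+0.0050 = 0.1150 m
sum ≈ 0.3750+0.7812+2.4800+0.1150 ≈ 3.7513 m = S ✓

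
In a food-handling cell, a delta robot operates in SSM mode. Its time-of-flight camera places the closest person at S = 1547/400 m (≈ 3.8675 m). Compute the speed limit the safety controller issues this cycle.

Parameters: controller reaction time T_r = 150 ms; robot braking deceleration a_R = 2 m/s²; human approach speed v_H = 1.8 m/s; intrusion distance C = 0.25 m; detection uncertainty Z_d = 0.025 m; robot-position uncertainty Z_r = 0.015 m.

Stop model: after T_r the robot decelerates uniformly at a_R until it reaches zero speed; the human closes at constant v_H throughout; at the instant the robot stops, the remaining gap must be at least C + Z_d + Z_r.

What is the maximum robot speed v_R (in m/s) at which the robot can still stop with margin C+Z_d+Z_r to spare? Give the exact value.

quadratic (1/4)·v² + (21/20)·v + (-1323/400) = 0
  disc = (21/20)² − 4·(1/4)·(-1323/400) = 441/100 ; √disc = 21/10
  v_R = (−(21/20) + 21/10) / (2·(1/4)) = 21/10 m/s
check:
T_s = v_R/a_R = (21/10)/2 = 1.0500 s
robot covers v_R·T_r = 2.1000·0.1500 = 0.3150 m before braking
robot under decel: 2.1000²/(2·2.0000) = 1.1025 m
human over T_r+T_s: 1.8000·(0.1500+1.0500) = 2.1600 m
margins: 0.2500+0.0250+0.0150 = 0.2900 m
sum ≈ 0.3150+1.1025+2.1600+0.2900 ≈ 3.8675 m = S ✓

v_R_max = 21/10 m/s = 2.1000 m/s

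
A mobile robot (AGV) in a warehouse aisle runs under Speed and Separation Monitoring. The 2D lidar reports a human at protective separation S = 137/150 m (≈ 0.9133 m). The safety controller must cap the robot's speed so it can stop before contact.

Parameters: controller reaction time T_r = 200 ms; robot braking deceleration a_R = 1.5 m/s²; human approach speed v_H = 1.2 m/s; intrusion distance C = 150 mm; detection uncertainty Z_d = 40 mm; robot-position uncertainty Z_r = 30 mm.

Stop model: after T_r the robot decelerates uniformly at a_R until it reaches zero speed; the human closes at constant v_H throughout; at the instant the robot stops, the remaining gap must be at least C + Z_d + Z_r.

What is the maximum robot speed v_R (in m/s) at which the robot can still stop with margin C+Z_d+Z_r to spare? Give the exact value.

v_R_max = 2/5 m/s = 0.4000 m/s

quadratic (1/3)·v² + (1)·v + (-34/75) = 0
  disc = (1)² − 4·(1/3)·(-34/75) = 361/225 ; √disc = 19/15
  v_R = (−(1) + 19/15) / (2·(1/3)) = 2/5 m/s
check:
braking lasts T_s = (2/5)/(3/2) = 0.2667 s
robot covers v_R·T_r = 0.4000·0.2000 = 0.0800 m before braking
robot covers 0.4000·0.2667 − ½·1.5000·0.2667² = 0.0533 m while stopping
person approaches 1.2000·(0.2000+0.2667) = 0.5600 m
C+Z_d+Z_r = 0.1500+0.0400+0.0300 = 0.2200 m
sum ≈ 0.0800+0.0533+0.5600+0.2200 ≈ 0.9133 m = S ✓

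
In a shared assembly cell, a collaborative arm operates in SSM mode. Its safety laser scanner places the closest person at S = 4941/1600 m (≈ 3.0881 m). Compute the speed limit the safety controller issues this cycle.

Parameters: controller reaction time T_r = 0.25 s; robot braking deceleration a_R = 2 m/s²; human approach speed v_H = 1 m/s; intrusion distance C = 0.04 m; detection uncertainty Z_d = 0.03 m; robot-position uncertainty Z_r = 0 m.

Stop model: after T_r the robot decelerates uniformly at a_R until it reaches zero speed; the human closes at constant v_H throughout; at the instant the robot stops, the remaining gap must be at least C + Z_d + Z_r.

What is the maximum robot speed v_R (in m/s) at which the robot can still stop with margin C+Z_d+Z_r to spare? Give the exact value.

quadratic (1/4)·v² + (3/4)·v + (-4429/1600) = 0
  disc = (3/4)² − 4·(1/4)·(-4429/1600) = 5329/1600 ; √disc = 73/40
  v_R = (−(3/4) + 73/40) / (2·(1/4)) = 43/20 m/s
check:
stop time T_s = (43/20)/2 = 1.0750 s
robot covers v_R·T_r = 2.1500·0.2500 = 0.5375 m before braking
robot covers 2.1500·1.0750 − ½·2.0000·1.0750² = 1.1556 m while stopping
human over T_r+T_s: 1.0000·(0.2500+1.0750) = 1.3250 m
margins: 0.0400+0.0300+0.0000 = 0.0700 m
sum ≈ 0.5375+1.1556+1.3250+0.0700 ≈ 3.0881 m = S ✓

v_R_max = 43/20 m/s = 2.1500 m/s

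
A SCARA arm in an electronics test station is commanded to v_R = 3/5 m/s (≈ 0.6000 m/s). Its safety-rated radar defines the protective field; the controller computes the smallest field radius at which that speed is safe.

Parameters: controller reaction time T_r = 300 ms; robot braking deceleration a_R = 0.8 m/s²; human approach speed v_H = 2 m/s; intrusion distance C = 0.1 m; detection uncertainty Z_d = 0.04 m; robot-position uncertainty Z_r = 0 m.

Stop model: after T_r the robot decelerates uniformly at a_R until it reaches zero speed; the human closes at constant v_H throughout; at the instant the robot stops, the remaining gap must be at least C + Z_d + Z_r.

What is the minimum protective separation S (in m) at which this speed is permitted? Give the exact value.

S_min = 529/200 m = 2.6450 m

stop time T_s = (3/5)/(4/5) = 0.7500 s
robot covers v_R·T_r = 0.6000·0.3000 = 0.1800 m before braking
robot covers 0.6000·0.7500 − ½·0.8000·0.7500² = 0.2250 m while stopping
human over T_r+T_s: 2.0000·(0.3000+0.7500) = 2.1000 m
C+Z_d+Z_r = 0.1000+0.0400+0.0000 = 0.1400 m
S_min ≈ 0.1800+0.2250+2.1000+0.1400  ⇒  S_min = 529/200 m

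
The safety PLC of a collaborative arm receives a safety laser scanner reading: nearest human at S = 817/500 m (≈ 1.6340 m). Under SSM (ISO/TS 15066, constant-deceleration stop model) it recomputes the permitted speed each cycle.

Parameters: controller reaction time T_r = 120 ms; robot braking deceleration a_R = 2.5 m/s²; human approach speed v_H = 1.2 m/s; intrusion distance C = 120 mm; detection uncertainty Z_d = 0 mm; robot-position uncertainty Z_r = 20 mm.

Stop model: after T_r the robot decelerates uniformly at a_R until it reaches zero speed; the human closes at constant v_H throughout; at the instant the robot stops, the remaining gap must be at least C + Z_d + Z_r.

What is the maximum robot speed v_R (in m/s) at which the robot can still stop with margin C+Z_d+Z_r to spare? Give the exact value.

collect terms ⇒ (1/5)·v_R² + (3/5)·v_R + (-27/20) = 0
  disc = (3/5)² − 4·(1/5)·(-27/20) = 36/25 ; √disc = 6/5
  v_R = (−(3/5) + 6/5) / (2·(1/5)) = 3/2 m/s
check:
T_s = v_R/a_R = (3/2)/(5/2) = 0.6000 s
robot covers v_R·T_r = 1.5000·0.1200 = 0.1800 m before braking
braking distance = 1.5000²/(2·2.5000) = 0.4500 m
human over T_r+T_s: 1.2000·(0.1200+0.6000) = 0.8640 m
residual clearance needed = 0.1200+0.0000+0.0200 = 0.1400 m
sum ≈ 0.1800+0.4500+0.8640+0.1400 ≈ 1.6340 m = S ✓

v_R_max = 3/2 m/s = 1.5000 m/s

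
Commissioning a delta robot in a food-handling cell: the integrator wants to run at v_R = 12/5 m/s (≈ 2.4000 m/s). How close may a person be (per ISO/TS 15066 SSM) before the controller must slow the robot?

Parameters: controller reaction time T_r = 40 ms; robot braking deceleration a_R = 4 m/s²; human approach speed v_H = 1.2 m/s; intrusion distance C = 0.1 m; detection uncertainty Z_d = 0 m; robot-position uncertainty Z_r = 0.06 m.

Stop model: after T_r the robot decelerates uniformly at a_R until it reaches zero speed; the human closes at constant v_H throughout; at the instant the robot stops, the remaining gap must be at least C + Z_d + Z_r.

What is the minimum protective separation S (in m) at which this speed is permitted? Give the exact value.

T_s = v_R/a_R = (12/5)/4 = 0.6000 s
robot covers v_R·T_r = 2.4000·0.0400 = 0.0960 m before braking
braking distance = 2.4000²/(2·4.0000) = 0.7200 m
human closes 1.2000·0.6400 = 0.7680 m
margins: 0.1000+0.0000+0.0600 = 0.1600 m
S_min ≈ 0.0960+0.7200+0.7680+0.1600  ⇒  S_min = 218/125 m

S_min = 218/125 m = 1.7440 m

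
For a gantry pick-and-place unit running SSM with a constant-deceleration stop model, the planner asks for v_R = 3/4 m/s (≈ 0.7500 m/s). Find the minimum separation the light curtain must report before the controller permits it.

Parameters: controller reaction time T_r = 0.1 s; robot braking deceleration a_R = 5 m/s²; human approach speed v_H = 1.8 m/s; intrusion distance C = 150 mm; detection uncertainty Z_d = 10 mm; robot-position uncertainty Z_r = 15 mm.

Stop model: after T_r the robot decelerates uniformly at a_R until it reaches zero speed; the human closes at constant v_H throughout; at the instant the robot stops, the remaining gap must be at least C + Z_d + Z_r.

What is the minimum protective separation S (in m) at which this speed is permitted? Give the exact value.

S_min = 121/160 m = 0.7562 m

braking lasts T_s = (3/4)/5 = 0.1500 s
robot covers v_R·T_r = 0.7500·0.1000 = 0.0750 m before braking
braking distance = 0.7500²/(2·5.0000) = 0.0563 m
person approaches 1.8000·(0.1000+0.1500) = 0.4500 m
residual clearance needed = 0.1500+0.0100+0.0150 = 0.1750 m
S_min ≈ 0.0750+0.0563+0.4500+0.1750  ⇒  S_min = 121/160 m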